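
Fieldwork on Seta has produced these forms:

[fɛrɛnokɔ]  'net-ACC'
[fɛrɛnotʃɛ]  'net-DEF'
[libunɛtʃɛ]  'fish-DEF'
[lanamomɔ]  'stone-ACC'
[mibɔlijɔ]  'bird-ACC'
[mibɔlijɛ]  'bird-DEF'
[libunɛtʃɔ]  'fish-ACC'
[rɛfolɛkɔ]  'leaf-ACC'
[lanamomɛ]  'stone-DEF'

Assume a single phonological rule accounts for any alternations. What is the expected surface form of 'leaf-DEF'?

The root 'net' surfaces as [fɛrɛnokɔ] and [fɛrɛnotʃɛ], with a stem-final [k] ~ [tʃ] alternation.
If /tʃ/ were underlying and a rule turned it into [k] before the ACC suffix, 'fish' would also alternate; but it has [tʃ] in both [libunɛtʃɔ] and [libunɛtʃɛ].
The alternation reflects palatalization before a front vowel: /k/ becomes palato-alveolar [tʃ] before a front vowel. /k/ is underlying.
The one attested form of 'leaf', [rɛfolɛkɔ], shows underlying /rɛfolɛk/. Applying the same rule before a front vowel gives [rɛfolɛtʃɛ].

[rɛfolɛtʃɛ]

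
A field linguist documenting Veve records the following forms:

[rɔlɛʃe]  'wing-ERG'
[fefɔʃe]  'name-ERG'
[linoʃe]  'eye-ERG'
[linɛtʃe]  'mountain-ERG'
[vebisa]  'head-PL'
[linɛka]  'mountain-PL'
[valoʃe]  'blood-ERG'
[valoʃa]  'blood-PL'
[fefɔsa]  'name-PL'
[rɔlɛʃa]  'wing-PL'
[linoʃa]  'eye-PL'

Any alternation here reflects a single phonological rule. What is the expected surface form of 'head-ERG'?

[vebiʃe]

In [fefɔsa] and [fefɔʃe] the final segment of 'name' alternates: [s] ~ [ʃ].
Compare 'wing', with invariant [ʃ] in [rɔlɛʃa] and [rɔlɛʃe]: an analysis with underlying /ʃ/ and a rule producing [s] before the PL suffix would wrongly predict alternation here too.
So /s/ is underlying, and a rule of palatalization before a front vowel — /k/ and /s/ become palato-alveolar [tʃ] and [ʃ] before a front vowel — gives [ʃ].
The one attested form of 'head', [vebisa], shows underlying /vebis/. Applying the same rule before a front vowel gives [vebiʃe].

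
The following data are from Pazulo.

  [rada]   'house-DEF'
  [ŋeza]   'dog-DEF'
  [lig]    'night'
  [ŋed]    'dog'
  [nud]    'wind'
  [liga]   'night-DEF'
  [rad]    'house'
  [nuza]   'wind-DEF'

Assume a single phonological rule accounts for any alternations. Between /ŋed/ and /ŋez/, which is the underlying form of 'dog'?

'dog' shows [d] ~ [z] at the end of the stem ([ŋed] vs [ŋeza]).
Compare 'house', with invariant [d] in [rad] and [rada]: an analysis with underlying /d/ and a rule producing [z] before the DEF suffix would wrongly predict alternation here too.
So /z/ is underlying, and a rule of word-final hardening — voiced fricatives become stops word-finally — gives [d].

/ŋez/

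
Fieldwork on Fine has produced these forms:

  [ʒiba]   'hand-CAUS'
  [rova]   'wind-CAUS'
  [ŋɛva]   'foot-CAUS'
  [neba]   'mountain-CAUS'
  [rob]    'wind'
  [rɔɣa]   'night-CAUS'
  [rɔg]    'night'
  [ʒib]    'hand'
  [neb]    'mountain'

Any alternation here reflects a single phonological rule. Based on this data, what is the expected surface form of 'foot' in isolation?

[ŋɛb]

The stem for 'wind' ends in [v] in [rova] but [b] in [rob].
But 'hand' keeps [b] in both environments ([ʒiba], [ʒib]), so there is no rule changing /b/ to [v] before the CAUS suffix.
So /v/ is underlying, and a rule of word-final hardening — voiced fricatives become stops word-finally — gives [b].
The one attested form of 'foot', [ŋɛva], shows underlying /ŋɛv/. Applying the same rule word-finally gives [ŋɛb].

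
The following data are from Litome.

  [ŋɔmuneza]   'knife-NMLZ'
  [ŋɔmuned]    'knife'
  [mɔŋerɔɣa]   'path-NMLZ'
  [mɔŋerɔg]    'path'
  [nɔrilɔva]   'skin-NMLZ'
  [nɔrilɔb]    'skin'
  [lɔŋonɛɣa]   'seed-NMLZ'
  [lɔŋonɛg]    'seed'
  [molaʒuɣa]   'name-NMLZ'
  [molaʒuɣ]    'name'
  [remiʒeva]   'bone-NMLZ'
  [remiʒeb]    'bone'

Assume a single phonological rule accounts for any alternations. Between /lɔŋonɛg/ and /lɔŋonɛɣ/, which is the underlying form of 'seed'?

/lɔŋonɛg/

In [lɔŋonɛɣa] and [lɔŋonɛg] the final segment of 'seed' alternates: [ɣ] ~ [g].
Compare 'name', with invariant [ɣ] in [molaʒuɣa] and [molaʒuɣ]: an analysis with underlying /ɣ/ and a rule producing [g] in isolation would wrongly predict alternation here too.
The underlying segment must be /g/; voiced stops become fricatives between vowels, yielding [ɣ] there.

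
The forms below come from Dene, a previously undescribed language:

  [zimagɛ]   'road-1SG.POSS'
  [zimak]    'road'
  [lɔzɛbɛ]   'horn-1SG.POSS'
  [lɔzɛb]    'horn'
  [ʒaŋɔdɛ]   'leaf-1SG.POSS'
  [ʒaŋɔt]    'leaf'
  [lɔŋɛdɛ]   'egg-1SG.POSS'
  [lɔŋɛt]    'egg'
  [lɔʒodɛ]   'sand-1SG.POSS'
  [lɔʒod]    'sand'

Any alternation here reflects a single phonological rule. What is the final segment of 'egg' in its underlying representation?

/t/

The root 'egg' surfaces as [lɔŋɛdɛ] and [lɔŋɛt], with a stem-final [d] ~ [t] alternation.
But 'sand' keeps [d] in both environments ([lɔʒodɛ], [lɔʒod]), so there is no rule changing /d/ to [t] in isolation.
So /t/ is underlying, and a rule of intervocalic voicing — voiceless stops become voiced between vowels — gives [d].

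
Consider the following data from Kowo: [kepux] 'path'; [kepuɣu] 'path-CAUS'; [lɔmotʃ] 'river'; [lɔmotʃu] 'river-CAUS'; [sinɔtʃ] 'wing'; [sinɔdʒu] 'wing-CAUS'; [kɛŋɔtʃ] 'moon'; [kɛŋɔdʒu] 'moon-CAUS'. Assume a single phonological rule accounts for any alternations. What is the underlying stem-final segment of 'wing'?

'wing' shows [tʃ] ~ [dʒ] at the end of the stem ([sinɔtʃ] vs [sinɔdʒu]).
Compare 'river', with invariant [tʃ] in [lɔmotʃ] and [lɔmotʃu]: an analysis with underlying /tʃ/ and a rule producing [dʒ] before the CAUS suffix would wrongly predict alternation here too.
The alternation reflects word-final obstruent devoicing: voiced obstruents become voiceless word-finally. /dʒ/ is underlying.

/dʒ/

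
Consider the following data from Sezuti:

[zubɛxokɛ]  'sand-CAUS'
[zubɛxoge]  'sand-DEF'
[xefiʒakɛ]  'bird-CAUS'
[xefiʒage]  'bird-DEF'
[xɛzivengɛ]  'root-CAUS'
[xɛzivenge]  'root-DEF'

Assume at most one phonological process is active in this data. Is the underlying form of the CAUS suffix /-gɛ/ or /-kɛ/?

The CAUS suffix surfaces as [-gɛ] and [-kɛ], depending on the final segment of the stem.
By contrast the DEF suffix keeps its initial [g] throughout — that segment must be underlying.
The CAUS suffix is therefore /-kɛ/ underlyingly, with post-nasal voicing: voiceless stops become voiced after a nasal.

/-kɛ/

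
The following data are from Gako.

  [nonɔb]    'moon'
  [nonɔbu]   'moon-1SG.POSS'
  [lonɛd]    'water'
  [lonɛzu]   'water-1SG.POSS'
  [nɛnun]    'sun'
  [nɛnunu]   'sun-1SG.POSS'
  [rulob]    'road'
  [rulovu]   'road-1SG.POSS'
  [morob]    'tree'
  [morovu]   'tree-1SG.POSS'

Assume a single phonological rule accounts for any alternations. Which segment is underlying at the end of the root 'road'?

The root 'road' surfaces as [rulob] and [rulovu], with a stem-final [b] ~ [v] alternation.
If /b/ were underlying and a rule turned it into [v] before the 1SG.POSS suffix, 'moon' would also alternate; but it has [b] in both [nonɔb] and [nonɔbu].
Therefore /v/ is basic and [b] is derived by word-final hardening (voiced fricatives become stops word-finally).

/v/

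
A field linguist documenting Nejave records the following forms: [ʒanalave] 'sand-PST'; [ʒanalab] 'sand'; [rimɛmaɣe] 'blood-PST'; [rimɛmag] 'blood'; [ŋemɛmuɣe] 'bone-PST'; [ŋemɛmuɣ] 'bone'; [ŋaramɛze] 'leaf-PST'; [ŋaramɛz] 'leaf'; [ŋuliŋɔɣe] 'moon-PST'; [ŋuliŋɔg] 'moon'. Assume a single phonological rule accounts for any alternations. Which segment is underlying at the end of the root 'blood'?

/g/

The stem for 'blood' ends in [ɣ] in [rimɛmaɣe] but [g] in [rimɛmag].
But 'bone' keeps [ɣ] in both environments ([ŋemɛmuɣe], [ŋemɛmuɣ]), so there is no rule changing /ɣ/ to [g] in isolation.
The alternation reflects intervocalic spirantization: voiced stops become fricatives between vowels. /g/ is underlying.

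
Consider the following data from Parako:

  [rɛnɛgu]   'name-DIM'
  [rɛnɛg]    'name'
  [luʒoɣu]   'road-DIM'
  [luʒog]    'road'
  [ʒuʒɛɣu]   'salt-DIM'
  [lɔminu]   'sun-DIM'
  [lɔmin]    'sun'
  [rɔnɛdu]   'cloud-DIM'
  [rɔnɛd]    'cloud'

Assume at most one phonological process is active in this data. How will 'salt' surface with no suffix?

The root 'road' surfaces as [luʒoɣu] and [luʒog], with a stem-final [ɣ] ~ [g] alternation.
If /g/ were underlying and a rule turned it into [ɣ] before the DIM suffix, 'name' would also alternate; but it has [g] in both [rɛnɛgu] and [rɛnɛg].
So /ɣ/ is underlying, and a rule of word-final hardening — voiced fricatives become stops word-finally — gives [g].
From [ʒuʒɛɣu] the stem 'salt' is /ʒuʒɛɣ/; word-finally this yields [ʒuʒɛg].

[ʒuʒɛg]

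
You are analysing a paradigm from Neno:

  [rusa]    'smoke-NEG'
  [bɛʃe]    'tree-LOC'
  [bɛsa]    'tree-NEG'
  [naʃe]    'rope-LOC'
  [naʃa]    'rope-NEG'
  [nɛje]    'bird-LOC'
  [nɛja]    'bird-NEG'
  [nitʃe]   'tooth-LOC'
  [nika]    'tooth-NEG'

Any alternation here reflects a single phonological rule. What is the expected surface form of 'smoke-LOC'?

In [bɛʃe] and [bɛsa] the final segment of 'tree' alternates: [ʃ] ~ [s].
Compare 'rope', with invariant [ʃ] in [naʃe] and [naʃa]: an analysis with underlying /ʃ/ and a rule producing [s] before the NEG suffix would wrongly predict alternation here too.
The alternation reflects palatalization before a front vowel: /k/ and /s/ become palato-alveolar [tʃ] and [ʃ] before a front vowel. /s/ is underlying.
From [rusa] the stem 'smoke' is /rus/; before a front vowel this yields [ruʃe].

[ruʃe]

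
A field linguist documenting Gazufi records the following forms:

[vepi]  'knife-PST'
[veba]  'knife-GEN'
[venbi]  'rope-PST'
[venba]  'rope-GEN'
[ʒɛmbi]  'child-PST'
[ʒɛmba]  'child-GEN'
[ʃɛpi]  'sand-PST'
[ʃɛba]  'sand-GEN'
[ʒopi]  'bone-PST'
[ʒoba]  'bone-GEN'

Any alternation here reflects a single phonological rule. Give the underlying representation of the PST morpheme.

/-pi/

The PST suffix surfaces as [-bi] and [-pi], depending on the final segment of the stem.
The GEN suffix, which begins with [b], is invariant after every stem; so [b] is not altered by any rule here.
The PST suffix is therefore /-pi/ underlyingly, with post-nasal voicing: voiceless stops become voiced after a nasal.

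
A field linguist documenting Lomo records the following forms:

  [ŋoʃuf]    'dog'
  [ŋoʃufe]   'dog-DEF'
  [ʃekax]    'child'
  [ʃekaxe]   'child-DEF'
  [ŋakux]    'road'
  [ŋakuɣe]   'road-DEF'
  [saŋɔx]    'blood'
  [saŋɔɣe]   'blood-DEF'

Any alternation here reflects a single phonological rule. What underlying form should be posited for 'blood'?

The root 'blood' surfaces as [saŋɔx] and [saŋɔɣe], with a stem-final [x] ~ [ɣ] alternation.
Compare 'child', with invariant [x] in [ʃekax] and [ʃekaxe]: an analysis with underlying /x/ and a rule producing [ɣ] before the DEF suffix would wrongly predict alternation here too.
So /ɣ/ is underlying, and a rule of word-final obstruent devoicing — voiced obstruents become voiceless word-finally — gives [x].
Hence 'blood' is /saŋɔɣ/ underlyingly.

/saŋɔɣ/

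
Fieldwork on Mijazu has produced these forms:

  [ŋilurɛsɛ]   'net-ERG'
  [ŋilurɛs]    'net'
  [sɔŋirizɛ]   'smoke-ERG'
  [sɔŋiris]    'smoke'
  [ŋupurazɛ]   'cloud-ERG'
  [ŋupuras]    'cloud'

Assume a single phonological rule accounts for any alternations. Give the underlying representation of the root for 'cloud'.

/ŋupuraz/

In [ŋupurazɛ] and [ŋupuras] the final segment of 'cloud' alternates: [z] ~ [s].
But 'net' keeps [s] in both environments ([ŋilurɛsɛ], [ŋilurɛs]), so there is no rule changing /s/ to [z] before the ERG suffix.
The underlying segment must be /z/; voiced obstruents become voiceless word-finally, yielding [s] there.
The underlying form of 'cloud' is therefore /ŋupuraz/.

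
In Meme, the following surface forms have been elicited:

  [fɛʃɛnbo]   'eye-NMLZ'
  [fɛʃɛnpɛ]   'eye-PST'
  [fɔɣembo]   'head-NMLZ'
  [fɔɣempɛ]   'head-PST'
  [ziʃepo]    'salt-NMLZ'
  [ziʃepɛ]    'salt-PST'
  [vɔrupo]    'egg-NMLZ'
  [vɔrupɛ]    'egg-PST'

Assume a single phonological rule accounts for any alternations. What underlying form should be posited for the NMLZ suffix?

/-bo/

The NMLZ suffix surfaces as [-bo] and [-po], depending on the final segment of the stem.
The PST suffix, which begins with [p], is invariant after every stem; so [p] is not altered by any rule here.
So the underlying form is /-bo/, and voiced stops become voiceless after a vowel.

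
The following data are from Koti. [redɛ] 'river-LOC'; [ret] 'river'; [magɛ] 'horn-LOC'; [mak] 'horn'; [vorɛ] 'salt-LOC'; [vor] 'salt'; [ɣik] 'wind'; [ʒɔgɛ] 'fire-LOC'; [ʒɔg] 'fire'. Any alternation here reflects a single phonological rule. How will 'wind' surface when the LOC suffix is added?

In [magɛ] and [mak] the final segment of 'horn' alternates: [g] ~ [k].
If /g/ were underlying and a rule turned it into [k] in isolation, 'fire' would also alternate; but it has [g] in both [ʒɔgɛ] and [ʒɔg].
The underlying segment must be /k/; voiceless stops become voiced between vowels, yielding [g] there.
The one attested form of 'wind', [ɣik], shows underlying /ɣik/. Applying the same rule between vowels gives [ɣigɛ].

[ɣigɛ]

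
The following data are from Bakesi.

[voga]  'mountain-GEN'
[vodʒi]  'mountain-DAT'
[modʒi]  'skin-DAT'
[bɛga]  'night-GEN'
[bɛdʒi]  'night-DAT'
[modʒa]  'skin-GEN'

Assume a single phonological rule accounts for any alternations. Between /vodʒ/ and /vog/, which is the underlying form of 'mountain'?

/vog/

In [vodʒi] and [voga] the final segment of 'mountain' alternates: [dʒ] ~ [g].
Compare 'skin', with invariant [dʒ] in [modʒi] and [modʒa]: an analysis with underlying /dʒ/ and a rule producing [g] before the GEN suffix would wrongly predict alternation here too.
Therefore /g/ is basic and [dʒ] is derived by palatalization before a front vowel (/g/ becomes palato-alveolar [dʒ] before a front vowel).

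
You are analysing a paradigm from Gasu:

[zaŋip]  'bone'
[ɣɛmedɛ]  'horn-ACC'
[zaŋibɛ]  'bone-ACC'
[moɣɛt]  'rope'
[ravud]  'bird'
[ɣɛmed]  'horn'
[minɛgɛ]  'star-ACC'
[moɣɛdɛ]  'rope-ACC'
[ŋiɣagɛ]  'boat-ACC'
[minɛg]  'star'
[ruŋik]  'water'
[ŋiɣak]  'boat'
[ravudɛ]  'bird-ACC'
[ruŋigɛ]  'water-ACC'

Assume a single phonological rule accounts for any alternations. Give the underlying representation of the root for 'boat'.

/ŋiɣak/

The stem for 'boat' ends in [g] in [ŋiɣagɛ] but [k] in [ŋiɣak].
Compare 'star', with invariant [g] in [minɛgɛ] and [minɛg]: an analysis with underlying /g/ and a rule producing [k] in isolation would wrongly predict alternation here too.
Therefore /k/ is basic and [g] is derived by intervocalic voicing (voiceless stops become voiced between vowels).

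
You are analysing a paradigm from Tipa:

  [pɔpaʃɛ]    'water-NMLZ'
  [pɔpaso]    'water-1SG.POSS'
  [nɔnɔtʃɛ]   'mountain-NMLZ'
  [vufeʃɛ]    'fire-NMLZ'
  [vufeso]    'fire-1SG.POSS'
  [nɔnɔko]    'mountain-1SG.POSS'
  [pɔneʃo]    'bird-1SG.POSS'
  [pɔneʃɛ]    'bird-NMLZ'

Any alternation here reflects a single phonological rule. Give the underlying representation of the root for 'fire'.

/vufes/

The root 'fire' surfaces as [vufeʃɛ] and [vufeso], with a stem-final [ʃ] ~ [s] alternation.
If /ʃ/ were underlying and a rule turned it into [s] before the 1SG.POSS suffix, 'bird' would also alternate; but it has [ʃ] in both [pɔneʃɛ] and [pɔneʃo].
The underlying segment must be /s/; /k/ and /s/ become palato-alveolar [tʃ] and [ʃ] before a front vowel, yielding [ʃ] there.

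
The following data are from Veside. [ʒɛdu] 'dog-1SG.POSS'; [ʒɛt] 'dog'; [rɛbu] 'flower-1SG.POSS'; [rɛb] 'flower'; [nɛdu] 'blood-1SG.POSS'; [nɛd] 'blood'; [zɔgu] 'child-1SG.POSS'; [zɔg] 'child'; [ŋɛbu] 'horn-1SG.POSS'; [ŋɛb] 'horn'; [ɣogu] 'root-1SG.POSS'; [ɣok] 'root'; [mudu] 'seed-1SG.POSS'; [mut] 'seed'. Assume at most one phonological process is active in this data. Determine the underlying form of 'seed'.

/mut/

The root 'seed' surfaces as [mudu] and [mut], with a stem-final [d] ~ [t] alternation.
But 'blood' keeps [d] in both environments ([nɛdu], [nɛd]), so there is no rule changing /d/ to [t] in isolation.
Therefore /t/ is basic and [d] is derived by intervocalic voicing (voiceless stops become voiced between vowels).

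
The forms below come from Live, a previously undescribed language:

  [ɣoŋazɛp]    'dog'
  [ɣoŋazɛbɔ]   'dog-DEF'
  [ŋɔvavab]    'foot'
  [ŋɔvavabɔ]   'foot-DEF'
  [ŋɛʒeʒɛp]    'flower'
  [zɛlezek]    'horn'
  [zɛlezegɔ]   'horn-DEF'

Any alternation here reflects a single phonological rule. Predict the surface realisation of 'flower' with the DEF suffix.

'dog' shows [p] ~ [b] at the end of the stem ([ɣoŋazɛp] vs [ɣoŋazɛbɔ]).
If /b/ were underlying and a rule turned it into [p] in isolation, 'foot' would also alternate; but it has [b] in both [ŋɔvavab] and [ŋɔvavabɔ].
Therefore /p/ is basic and [b] is derived by intervocalic voicing (voiceless stops become voiced between vowels).
From [ŋɛʒeʒɛp] the stem 'flower' is /ŋɛʒeʒɛp/; between vowels this yields [ŋɛʒeʒɛbɔ].

[ŋɛʒeʒɛbɔ]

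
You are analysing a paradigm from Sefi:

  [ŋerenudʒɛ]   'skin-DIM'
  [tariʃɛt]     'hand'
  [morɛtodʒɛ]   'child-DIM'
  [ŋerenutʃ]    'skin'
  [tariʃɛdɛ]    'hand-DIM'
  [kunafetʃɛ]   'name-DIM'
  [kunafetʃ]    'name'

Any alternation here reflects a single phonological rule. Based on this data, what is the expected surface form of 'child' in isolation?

In [ŋerenutʃ] and [ŋerenudʒɛ] the final segment of 'skin' alternates: [tʃ] ~ [dʒ].
But 'name' keeps [tʃ] in both environments ([kunafetʃ], [kunafetʃɛ]), so there is no rule changing /tʃ/ to [dʒ] before the DIM suffix.
Therefore /dʒ/ is basic and [tʃ] is derived by word-final obstruent devoicing (voiced obstruents become voiceless word-finally).
The one attested form of 'child', [morɛtodʒɛ], shows underlying /morɛtodʒ/. Applying the same rule word-finally gives [morɛtotʃ].

[morɛtotʃ]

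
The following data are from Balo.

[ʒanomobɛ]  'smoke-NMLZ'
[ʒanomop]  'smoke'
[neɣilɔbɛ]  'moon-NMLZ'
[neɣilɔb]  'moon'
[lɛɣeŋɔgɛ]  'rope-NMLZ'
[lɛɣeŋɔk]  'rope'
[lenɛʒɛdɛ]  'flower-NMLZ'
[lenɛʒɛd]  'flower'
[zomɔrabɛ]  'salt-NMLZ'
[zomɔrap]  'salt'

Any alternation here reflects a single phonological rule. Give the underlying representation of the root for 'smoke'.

'smoke' shows [b] ~ [p] at the end of the stem ([ʒanomobɛ] vs [ʒanomop]).
The stem 'moon' ([neɣilɔbɛ], [neɣilɔb]) shows [b] unchanged in both environments, so [b] cannot be basic with [p] derived in isolation.
So /p/ is underlying, and a rule of intervocalic voicing — voiceless stops become voiced between vowels — gives [b].
So 'smoke' = /ʒanomop/.

/ʒanomop/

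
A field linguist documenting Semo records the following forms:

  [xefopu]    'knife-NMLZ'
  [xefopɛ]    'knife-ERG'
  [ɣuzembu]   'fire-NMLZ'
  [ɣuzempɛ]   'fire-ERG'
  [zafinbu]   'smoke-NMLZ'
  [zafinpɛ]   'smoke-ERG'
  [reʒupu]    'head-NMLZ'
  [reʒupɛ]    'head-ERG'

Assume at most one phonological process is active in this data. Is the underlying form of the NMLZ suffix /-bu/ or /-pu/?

/-bu/

The NMLZ morpheme has two allomorphs, [-bu] and [-pu].
The ERG suffix, which begins with [p], is invariant after every stem; so [p] is not altered by any rule here.
The NMLZ suffix is therefore /-bu/ underlyingly, with post-vocalic devoicing: voiced stops become voiceless after a vowel.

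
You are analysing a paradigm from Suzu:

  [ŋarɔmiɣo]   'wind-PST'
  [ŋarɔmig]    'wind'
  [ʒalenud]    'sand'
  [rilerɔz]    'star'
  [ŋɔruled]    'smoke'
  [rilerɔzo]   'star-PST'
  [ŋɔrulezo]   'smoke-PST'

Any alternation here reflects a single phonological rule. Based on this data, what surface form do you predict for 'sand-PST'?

The root 'smoke' surfaces as [ŋɔruled] and [ŋɔrulezo], with a stem-final [d] ~ [z] alternation.
If /z/ were underlying and a rule turned it into [d] in isolation, 'star' would also alternate; but it has [z] in both [rilerɔz] and [rilerɔzo].
The underlying segment must be /d/; voiced stops become fricatives between vowels, yielding [z] there.
The one attested form of 'sand', [ʒalenud], shows underlying /ʒalenud/. Applying the same rule between vowels gives [ʒalenuzo].

[ʒalenuzo]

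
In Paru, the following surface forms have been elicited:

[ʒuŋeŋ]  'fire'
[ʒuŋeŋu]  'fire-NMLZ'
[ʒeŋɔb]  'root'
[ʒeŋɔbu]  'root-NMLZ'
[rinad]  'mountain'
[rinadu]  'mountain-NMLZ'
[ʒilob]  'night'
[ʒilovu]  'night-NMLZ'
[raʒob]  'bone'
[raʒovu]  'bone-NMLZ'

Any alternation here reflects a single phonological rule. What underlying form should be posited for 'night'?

/ʒilov/

In [ʒilob] and [ʒilovu] the final segment of 'night' alternates: [b] ~ [v].
If /b/ were underlying and a rule turned it into [v] before the NMLZ suffix, 'root' would also alternate; but it has [b] in both [ʒeŋɔb] and [ʒeŋɔbu].
So /v/ is underlying, and a rule of word-final hardening — voiced fricatives become stops word-finally — gives [b].
The underlying form of 'night' is therefore /ʒilov/.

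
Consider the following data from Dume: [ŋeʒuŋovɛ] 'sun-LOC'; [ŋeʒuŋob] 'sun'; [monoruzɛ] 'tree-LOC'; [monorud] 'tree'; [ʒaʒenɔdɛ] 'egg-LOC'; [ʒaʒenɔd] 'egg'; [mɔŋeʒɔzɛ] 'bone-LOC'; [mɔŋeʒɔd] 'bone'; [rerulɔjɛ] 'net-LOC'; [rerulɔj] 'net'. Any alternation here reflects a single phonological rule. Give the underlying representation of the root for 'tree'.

In [monoruzɛ] and [monorud] the final segment of 'tree' alternates: [z] ~ [d].
If /d/ were underlying and a rule turned it into [z] before the LOC suffix, 'egg' would also alternate; but it has [d] in both [ʒaʒenɔdɛ] and [ʒaʒenɔd].
So /z/ is underlying, and a rule of word-final hardening — voiced fricatives become stops word-finally — gives [d].

/monoruz/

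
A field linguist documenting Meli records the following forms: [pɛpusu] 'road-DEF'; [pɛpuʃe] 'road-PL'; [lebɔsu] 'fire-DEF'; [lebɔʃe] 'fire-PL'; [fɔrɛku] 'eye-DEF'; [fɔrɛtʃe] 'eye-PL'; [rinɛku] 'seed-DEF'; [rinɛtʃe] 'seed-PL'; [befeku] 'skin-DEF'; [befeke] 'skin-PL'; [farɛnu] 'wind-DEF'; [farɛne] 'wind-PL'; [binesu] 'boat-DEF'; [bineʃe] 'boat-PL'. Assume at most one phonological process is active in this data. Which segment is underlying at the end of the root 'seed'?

/tʃ/

'seed' shows [k] ~ [tʃ] at the end of the stem ([rinɛku] vs [rinɛtʃe]).
But 'skin' keeps [k] in both environments ([befeku], [befeke]), so there is no rule changing /k/ to [tʃ] before the PL suffix.
Therefore /tʃ/ is basic and [k] is derived by depalatalization (palato-alveolar /tʃ/ and /ʃ/ become [k] and [s] when no front vowel follows).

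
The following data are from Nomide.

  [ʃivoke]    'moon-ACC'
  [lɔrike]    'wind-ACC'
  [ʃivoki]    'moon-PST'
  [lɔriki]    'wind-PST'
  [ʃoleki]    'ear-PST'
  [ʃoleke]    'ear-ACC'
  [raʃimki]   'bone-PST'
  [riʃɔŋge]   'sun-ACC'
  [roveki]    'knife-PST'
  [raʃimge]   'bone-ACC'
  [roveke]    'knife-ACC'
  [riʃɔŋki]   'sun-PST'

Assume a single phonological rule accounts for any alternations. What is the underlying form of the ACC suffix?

/-ge/

The ACC suffix surfaces as [-ge] and [-ke], depending on the final segment of the stem.
By contrast the PST suffix keeps its initial [k] throughout — that segment must be underlying.
So the underlying form is /-ge/, and voiced stops become voiceless after a vowel.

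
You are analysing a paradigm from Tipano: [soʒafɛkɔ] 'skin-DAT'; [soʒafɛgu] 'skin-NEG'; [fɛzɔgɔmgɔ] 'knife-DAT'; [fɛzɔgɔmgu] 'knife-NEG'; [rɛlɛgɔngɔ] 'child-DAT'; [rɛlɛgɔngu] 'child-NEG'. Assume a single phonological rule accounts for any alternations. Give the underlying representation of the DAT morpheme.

/-kɔ/

The DAT suffix surfaces as [-gɔ] and [-kɔ], depending on the final segment of the stem.
By contrast the NEG suffix keeps its initial [g] throughout — that segment must be underlying.
So the underlying form is /-kɔ/, and voiceless stops become voiced after a nasal.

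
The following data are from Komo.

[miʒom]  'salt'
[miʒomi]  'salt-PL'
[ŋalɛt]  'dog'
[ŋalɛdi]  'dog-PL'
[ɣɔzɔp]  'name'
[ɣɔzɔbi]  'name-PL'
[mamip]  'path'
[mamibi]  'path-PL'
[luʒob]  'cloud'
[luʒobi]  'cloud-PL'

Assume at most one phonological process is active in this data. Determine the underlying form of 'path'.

The stem for 'path' ends in [p] in [mamip] but [b] in [mamibi].
If /b/ were underlying and a rule turned it into [p] in isolation, 'cloud' would also alternate; but it has [b] in both [luʒob] and [luʒobi].
Therefore /p/ is basic and [b] is derived by intervocalic voicing (voiceless stops become voiced between vowels).

/mamip/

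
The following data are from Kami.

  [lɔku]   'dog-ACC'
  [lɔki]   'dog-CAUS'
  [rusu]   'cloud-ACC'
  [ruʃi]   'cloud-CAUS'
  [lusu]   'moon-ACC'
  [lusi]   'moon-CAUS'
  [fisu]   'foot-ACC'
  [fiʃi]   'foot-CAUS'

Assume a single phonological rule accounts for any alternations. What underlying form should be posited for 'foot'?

/fiʃ/

The stem for 'foot' ends in [s] in [fisu] but [ʃ] in [fiʃi].
Compare 'moon', with invariant [s] in [lusu] and [lusi]: an analysis with underlying /s/ and a rule producing [ʃ] before the CAUS suffix would wrongly predict alternation here too.
Therefore /ʃ/ is basic and [s] is derived by depalatalization (palato-alveolar /ʃ/ becomes [s] when no front vowel follows).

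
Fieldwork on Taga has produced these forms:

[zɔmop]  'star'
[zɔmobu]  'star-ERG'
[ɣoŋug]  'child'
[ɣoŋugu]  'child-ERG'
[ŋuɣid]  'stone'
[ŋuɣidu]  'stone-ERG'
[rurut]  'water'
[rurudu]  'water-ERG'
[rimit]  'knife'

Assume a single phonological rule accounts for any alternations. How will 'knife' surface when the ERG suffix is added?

The stem for 'water' ends in [t] in [rurut] but [d] in [rurudu].
If /d/ were underlying and a rule turned it into [t] in isolation, 'stone' would also alternate; but it has [d] in both [ŋuɣid] and [ŋuɣidu].
Therefore /t/ is basic and [d] is derived by intervocalic voicing (voiceless stops become voiced between vowels).
The one attested form of 'knife', [rimit], shows underlying /rimit/. Applying the same rule between vowels gives [rimidu].

[rimidu]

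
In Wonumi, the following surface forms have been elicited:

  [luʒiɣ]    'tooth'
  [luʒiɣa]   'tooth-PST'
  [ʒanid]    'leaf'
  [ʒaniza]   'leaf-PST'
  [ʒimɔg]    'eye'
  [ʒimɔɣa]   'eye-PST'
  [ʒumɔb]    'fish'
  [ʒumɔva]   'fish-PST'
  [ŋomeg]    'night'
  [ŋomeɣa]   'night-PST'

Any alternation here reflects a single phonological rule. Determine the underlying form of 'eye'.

/ʒimɔg/

'eye' shows [g] ~ [ɣ] at the end of the stem ([ʒimɔg] vs [ʒimɔɣa]).
Compare 'tooth', with invariant [ɣ] in [luʒiɣ] and [luʒiɣa]: an analysis with underlying /ɣ/ and a rule producing [g] in isolation would wrongly predict alternation here too.
Therefore /g/ is basic and [ɣ] is derived by intervocalic spirantization (voiced stops become fricatives between vowels).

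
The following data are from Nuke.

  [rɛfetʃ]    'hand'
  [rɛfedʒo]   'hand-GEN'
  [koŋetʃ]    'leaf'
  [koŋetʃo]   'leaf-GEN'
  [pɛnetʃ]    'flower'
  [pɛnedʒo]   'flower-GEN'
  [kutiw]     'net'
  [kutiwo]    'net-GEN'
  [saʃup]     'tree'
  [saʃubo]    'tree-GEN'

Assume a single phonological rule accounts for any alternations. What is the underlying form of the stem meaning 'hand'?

/rɛfedʒ/

'hand' shows [tʃ] ~ [dʒ] at the end of the stem ([rɛfetʃ] vs [rɛfedʒo]).
Compare 'leaf', with invariant [tʃ] in [koŋetʃ] and [koŋetʃo]: an analysis with underlying /tʃ/ and a rule producing [dʒ] before the GEN suffix would wrongly predict alternation here too.
Therefore /dʒ/ is basic and [tʃ] is derived by word-final obstruent devoicing (voiced obstruents become voiceless word-finally).
Hence 'hand' is /rɛfedʒ/ underlyingly.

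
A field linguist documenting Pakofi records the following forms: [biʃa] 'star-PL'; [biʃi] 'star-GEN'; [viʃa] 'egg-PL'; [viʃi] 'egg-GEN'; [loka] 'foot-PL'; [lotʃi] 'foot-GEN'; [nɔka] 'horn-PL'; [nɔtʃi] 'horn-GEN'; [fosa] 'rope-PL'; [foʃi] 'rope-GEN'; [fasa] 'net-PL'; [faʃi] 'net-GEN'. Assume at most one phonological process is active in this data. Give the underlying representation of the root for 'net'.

/fas/

'net' shows [s] ~ [ʃ] at the end of the stem ([fasa] vs [faʃi]).
Compare 'egg', with invariant [ʃ] in [viʃa] and [viʃi]: an analysis with underlying /ʃ/ and a rule producing [s] before the PL suffix would wrongly predict alternation here too.
The underlying segment must be /s/; /k/ and /s/ become palato-alveolar [tʃ] and [ʃ] before a front vowel, yielding [ʃ] there.
Hence 'net' is /fas/ underlyingly.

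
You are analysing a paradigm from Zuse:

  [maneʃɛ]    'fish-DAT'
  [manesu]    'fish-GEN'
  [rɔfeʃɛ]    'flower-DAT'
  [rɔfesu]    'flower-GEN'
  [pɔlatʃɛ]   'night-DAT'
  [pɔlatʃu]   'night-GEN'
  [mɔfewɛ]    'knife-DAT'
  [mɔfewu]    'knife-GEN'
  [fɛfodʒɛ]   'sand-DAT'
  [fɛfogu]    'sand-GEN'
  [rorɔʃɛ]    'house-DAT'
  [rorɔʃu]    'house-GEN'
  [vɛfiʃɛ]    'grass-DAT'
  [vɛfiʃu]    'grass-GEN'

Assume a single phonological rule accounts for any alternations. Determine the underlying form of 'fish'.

/manes/

'fish' shows [ʃ] ~ [s] at the end of the stem ([maneʃɛ] vs [manesu]).
Compare 'grass', with invariant [ʃ] in [vɛfiʃɛ] and [vɛfiʃu]: an analysis with underlying /ʃ/ and a rule producing [s] before the GEN suffix would wrongly predict alternation here too.
The underlying segment must be /s/; /g/ and /s/ become palato-alveolar [dʒ] and [ʃ] before a front vowel, yielding [ʃ] there.
The underlying form of 'fish' is therefore /manes/.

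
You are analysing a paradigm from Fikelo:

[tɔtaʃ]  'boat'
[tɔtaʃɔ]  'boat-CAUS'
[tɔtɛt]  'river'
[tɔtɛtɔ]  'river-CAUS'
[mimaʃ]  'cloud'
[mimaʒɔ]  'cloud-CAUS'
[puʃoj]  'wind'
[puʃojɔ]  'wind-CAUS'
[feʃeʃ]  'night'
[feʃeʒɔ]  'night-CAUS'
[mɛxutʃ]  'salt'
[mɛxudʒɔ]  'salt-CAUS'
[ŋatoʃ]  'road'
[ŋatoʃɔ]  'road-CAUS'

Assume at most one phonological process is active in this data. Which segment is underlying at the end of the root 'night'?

In [feʃeʃ] and [feʃeʒɔ] the final segment of 'night' alternates: [ʃ] ~ [ʒ].
Compare 'boat', with invariant [ʃ] in [tɔtaʃ] and [tɔtaʃɔ]: an analysis with underlying /ʃ/ and a rule producing [ʒ] before the CAUS suffix would wrongly predict alternation here too.
Therefore /ʒ/ is basic and [ʃ] is derived by word-final obstruent devoicing (voiced obstruents become voiceless word-finally).

/ʒ/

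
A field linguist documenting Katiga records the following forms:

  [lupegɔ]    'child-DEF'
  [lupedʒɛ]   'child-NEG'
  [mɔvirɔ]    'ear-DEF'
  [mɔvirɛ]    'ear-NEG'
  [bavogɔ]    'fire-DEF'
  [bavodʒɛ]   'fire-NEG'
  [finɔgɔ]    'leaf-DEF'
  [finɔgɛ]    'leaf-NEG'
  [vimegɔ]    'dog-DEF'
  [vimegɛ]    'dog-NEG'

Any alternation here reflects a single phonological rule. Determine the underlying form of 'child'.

'child' shows [g] ~ [dʒ] at the end of the stem ([lupegɔ] vs [lupedʒɛ]).
If /g/ were underlying and a rule turned it into [dʒ] before the NEG suffix, 'leaf' would also alternate; but it has [g] in both [finɔgɔ] and [finɔgɛ].
So /dʒ/ is underlying, and a rule of depalatalization — palato-alveolar /dʒ/ becomes [g] when no front vowel follows — gives [g].
Hence 'child' is /lupedʒ/ underlyingly.

/lupedʒ/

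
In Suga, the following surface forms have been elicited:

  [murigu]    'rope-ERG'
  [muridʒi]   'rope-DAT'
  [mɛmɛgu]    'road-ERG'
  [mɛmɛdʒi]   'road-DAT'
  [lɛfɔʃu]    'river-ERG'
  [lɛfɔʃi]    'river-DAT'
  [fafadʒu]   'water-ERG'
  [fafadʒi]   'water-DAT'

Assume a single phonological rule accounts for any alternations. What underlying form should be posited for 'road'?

/mɛmɛg/

The root 'road' surfaces as [mɛmɛgu] and [mɛmɛdʒi], with a stem-final [g] ~ [dʒ] alternation.
But 'water' keeps [dʒ] in both environments ([fafadʒu], [fafadʒi]), so there is no rule changing /dʒ/ to [g] before the ERG suffix.
The underlying segment must be /g/; /g/ becomes palato-alveolar [dʒ] before a front vowel, yielding [dʒ] there.
The underlying form of 'road' is therefore /mɛmɛg/.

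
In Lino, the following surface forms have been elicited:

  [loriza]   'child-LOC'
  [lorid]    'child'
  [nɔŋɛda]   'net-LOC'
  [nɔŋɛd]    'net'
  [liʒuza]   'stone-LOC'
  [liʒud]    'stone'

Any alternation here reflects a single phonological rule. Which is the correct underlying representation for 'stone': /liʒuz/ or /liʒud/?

In [liʒuza] and [liʒud] the final segment of 'stone' alternates: [z] ~ [d].
The stem 'net' ([nɔŋɛda], [nɔŋɛd]) shows [d] unchanged in both environments, so [d] cannot be basic with [z] derived before the LOC suffix.
Therefore /z/ is basic and [d] is derived by word-final hardening (voiced fricatives become stops word-finally).

/liʒuz/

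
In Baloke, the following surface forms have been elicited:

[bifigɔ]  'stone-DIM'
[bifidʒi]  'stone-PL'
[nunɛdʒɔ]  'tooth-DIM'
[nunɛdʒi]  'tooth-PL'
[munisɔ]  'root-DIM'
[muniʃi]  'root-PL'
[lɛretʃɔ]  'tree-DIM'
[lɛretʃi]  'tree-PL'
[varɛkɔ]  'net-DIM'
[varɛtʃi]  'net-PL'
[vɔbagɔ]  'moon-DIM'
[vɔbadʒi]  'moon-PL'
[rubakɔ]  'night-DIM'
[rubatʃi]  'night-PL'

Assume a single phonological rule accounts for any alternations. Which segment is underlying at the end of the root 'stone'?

The root 'stone' surfaces as [bifigɔ] and [bifidʒi], with a stem-final [g] ~ [dʒ] alternation.
But 'tooth' keeps [dʒ] in both environments ([nunɛdʒɔ], [nunɛdʒi]), so there is no rule changing /dʒ/ to [g] before the DIM suffix.
Therefore /g/ is basic and [dʒ] is derived by palatalization before a front vowel (/k/, /g/ and /s/ become palato-alveolar [tʃ], [dʒ] and [ʃ] before a front vowel).

/g/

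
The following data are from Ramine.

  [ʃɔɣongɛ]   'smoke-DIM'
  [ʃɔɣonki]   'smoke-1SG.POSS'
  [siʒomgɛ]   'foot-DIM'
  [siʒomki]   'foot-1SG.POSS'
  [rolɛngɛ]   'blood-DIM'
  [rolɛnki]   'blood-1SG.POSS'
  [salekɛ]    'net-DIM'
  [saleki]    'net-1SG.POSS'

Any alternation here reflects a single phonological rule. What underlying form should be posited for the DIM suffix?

/-gɛ/

The DIM morpheme has two allomorphs, [-gɛ] and [-kɛ].
By contrast the 1SG.POSS suffix keeps its initial [k] throughout — that segment must be underlying.
So the underlying form is /-gɛ/, and voiced stops become voiceless after a vowel.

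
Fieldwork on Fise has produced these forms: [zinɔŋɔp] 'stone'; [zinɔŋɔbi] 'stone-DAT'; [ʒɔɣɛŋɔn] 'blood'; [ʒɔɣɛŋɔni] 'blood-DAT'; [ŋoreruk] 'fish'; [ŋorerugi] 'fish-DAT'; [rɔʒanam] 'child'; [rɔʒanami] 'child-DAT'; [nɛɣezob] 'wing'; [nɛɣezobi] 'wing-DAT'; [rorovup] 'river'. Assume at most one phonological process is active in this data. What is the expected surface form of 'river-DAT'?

In [zinɔŋɔp] and [zinɔŋɔbi] the final segment of 'stone' alternates: [p] ~ [b].
But 'wing' keeps [b] in both environments ([nɛɣezob], [nɛɣezobi]), so there is no rule changing /b/ to [p] in isolation.
The alternation reflects intervocalic voicing: voiceless stops become voiced between vowels. /p/ is underlying.
From [rorovup] the stem 'river' is /rorovup/; between vowels this yields [rorovubi].

[rorovubi]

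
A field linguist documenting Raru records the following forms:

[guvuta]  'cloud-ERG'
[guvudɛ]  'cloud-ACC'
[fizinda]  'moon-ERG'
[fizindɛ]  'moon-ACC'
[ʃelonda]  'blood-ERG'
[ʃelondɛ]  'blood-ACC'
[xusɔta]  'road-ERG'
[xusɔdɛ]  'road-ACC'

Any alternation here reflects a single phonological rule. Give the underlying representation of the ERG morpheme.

/-ta/

The ERG morpheme has two allomorphs, [-da] and [-ta].
The ACC suffix, which begins with [d], is invariant after every stem; so [d] is not altered by any rule here.
So the underlying form is /-ta/, and voiceless stops become voiced after a nasal.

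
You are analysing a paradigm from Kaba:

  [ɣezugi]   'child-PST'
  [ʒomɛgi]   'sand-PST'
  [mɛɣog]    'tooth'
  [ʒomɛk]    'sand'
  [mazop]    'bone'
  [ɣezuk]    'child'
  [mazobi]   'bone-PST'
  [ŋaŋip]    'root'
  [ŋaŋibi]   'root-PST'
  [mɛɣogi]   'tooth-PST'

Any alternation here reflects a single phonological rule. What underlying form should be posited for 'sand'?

/ʒomɛk/

The root 'sand' surfaces as [ʒomɛk] and [ʒomɛgi], with a stem-final [k] ~ [g] alternation.
But 'tooth' keeps [g] in both environments ([mɛɣog], [mɛɣogi]), so there is no rule changing /g/ to [k] in isolation.
The underlying segment must be /k/; voiceless stops become voiced between vowels, yielding [g] there.
The underlying form of 'sand' is therefore /ʒomɛk/.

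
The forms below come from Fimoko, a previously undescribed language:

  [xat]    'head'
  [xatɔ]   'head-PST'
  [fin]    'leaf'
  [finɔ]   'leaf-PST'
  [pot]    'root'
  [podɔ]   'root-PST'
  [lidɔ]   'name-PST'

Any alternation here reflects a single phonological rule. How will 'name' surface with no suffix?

[lit]

The stem for 'root' ends in [t] in [pot] but [d] in [podɔ].
If /t/ were underlying and a rule turned it into [d] before the PST suffix, 'head' would also alternate; but it has [t] in both [xat] and [xatɔ].
So /d/ is underlying, and a rule of word-final obstruent devoicing — voiced obstruents become voiceless word-finally — gives [t].
The one attested form of 'name', [lidɔ], shows underlying /lid/. Applying the same rule word-finally gives [lit].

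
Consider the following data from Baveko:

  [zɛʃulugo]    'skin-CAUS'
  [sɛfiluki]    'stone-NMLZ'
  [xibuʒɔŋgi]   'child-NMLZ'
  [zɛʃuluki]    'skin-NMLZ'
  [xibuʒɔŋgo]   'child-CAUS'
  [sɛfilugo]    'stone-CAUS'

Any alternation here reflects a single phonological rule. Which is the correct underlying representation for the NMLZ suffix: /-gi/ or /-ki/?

/-ki/

The NMLZ morpheme has two allomorphs, [-gi] and [-ki].
By contrast the CAUS suffix keeps its initial [g] throughout — that segment must be underlying.
So the underlying form is /-ki/, and voiceless stops become voiced after a nasal.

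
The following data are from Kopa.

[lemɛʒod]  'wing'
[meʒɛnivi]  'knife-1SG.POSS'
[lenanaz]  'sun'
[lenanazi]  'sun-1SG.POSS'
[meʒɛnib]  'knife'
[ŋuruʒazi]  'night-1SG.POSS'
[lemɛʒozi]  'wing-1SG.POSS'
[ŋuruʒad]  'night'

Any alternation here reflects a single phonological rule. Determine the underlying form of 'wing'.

/lemɛʒod/

'wing' shows [d] ~ [z] at the end of the stem ([lemɛʒod] vs [lemɛʒozi]).
The stem 'sun' ([lenanaz], [lenanazi]) shows [z] unchanged in both environments, so [z] cannot be basic with [d] derived in isolation.
The underlying segment must be /d/; voiced stops become fricatives between vowels, yielding [z] there.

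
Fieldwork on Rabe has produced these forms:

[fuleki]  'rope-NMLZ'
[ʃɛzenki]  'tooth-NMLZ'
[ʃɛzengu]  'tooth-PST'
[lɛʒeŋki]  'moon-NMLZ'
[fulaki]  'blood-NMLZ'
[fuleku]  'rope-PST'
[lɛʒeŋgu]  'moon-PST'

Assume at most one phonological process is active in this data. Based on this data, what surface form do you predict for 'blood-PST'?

[fulaku]

The PST suffix surfaces as [-gu] and [-ku], depending on the final segment of the stem.
The NMLZ suffix, which begins with [k], is invariant after every stem; so [k] is not altered by any rule here.
The PST suffix is therefore /-gu/ underlyingly, with post-vocalic devoicing: voiced stops become voiceless after a vowel.
After 'blood', which ends in a vowel, the suffix surfaces as [-ku], giving [fulaku].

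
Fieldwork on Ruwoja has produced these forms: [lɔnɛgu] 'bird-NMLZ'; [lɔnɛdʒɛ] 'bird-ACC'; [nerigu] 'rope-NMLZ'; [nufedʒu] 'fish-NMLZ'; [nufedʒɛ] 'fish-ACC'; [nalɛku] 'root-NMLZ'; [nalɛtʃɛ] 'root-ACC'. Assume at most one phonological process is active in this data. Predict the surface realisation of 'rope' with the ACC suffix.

'bird' shows [g] ~ [dʒ] at the end of the stem ([lɔnɛgu] vs [lɔnɛdʒɛ]).
But 'fish' keeps [dʒ] in both environments ([nufedʒu], [nufedʒɛ]), so there is no rule changing /dʒ/ to [g] before the NMLZ suffix.
Therefore /g/ is basic and [dʒ] is derived by palatalization before a front vowel (/k/ and /g/ become palato-alveolar [tʃ] and [dʒ] before a front vowel).
From [nerigu] the stem 'rope' is /nerig/; before a front vowel this yields [neridʒɛ].

[neridʒɛ]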